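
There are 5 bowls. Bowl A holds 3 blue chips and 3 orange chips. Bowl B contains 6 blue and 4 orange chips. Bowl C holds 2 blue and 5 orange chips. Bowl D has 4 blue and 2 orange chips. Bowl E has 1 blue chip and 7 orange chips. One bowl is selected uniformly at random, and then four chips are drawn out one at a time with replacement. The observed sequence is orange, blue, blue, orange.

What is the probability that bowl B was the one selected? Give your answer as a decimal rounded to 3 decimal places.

The likelihood of the observed sequence under each hypothesis: P(data | bowl A) = (3/6)(3/6)(3/6)(3/6) = 0.0625; P(data | bowl B) = (4/10)(6/10)(6/10)(4/10) = 0.0576; P(data | bowl C) = (5/7)(2/7)(2/7)(5/7) = 0.041649; P(data | bowl D) = (2/6)(4/6)(4/6)(2/6) = 0.049383; P(data | bowl E) = (7/8)(1/8)(1/8)(7/8) = 0.011963.
Weighting by the prior gives 1/5 · 0.0625 = 0.0125, 1/5 · 0.0576 = 0.01152, 1/5 · 0.041649 = 0.0083299, 1/5 · 0.049383 = 0.0098765, 1/5 · 0.011963 = 0.0023926; summing to 0.044619.
By Bayes' rule, P(bowl B | data) = (0.01152) / (0.044619) = 0.25819.

0.258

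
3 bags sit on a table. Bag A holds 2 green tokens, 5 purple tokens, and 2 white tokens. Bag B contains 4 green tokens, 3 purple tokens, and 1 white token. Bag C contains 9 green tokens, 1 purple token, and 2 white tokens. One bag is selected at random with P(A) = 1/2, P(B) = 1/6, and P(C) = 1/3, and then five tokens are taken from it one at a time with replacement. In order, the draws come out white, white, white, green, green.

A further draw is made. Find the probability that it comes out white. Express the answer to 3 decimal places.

For each hypothesis, P(data | H) works out to: P(data | bag A) = (2/9)(2/9)(2/9)(2/9)(2/9) = 0.00054192; P(data | bag B) = (1/8)(1/8)(1/8)(4/8)(4/8) = 0.00048828; P(data | bag C) = (2/12)(2/12)(2/12)(9/12)(9/12) = 0.0026042.
Weighting by the prior gives 1/2 · 0.00054192 = 0.00027096, 1/6 · 0.00048828 = 8.138e-05, 1/3 · 0.0026042 = 0.00086806; with total 0.0012204.
Normalising, the posterior is P(bag A | data) = 0.22203, P(bag B | data) = 0.066683, P(bag C | data) = 0.71129.
Averaging over the posterior, P(white next | data) = (2/9)(0.22203) + (1/8)(0.066683) + (1/6)(0.71129) = 0.17622.

0.176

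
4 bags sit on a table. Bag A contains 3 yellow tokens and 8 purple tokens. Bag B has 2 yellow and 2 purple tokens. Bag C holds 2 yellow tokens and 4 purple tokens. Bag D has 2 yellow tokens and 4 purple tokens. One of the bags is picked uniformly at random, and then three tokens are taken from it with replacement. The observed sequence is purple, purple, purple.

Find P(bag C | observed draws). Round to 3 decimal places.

0.269

For each hypothesis, P(data | H) works out to: P(data | bag A) = (8/11)(8/11)(8/11) = 0.38467; P(data | bag B) = (2/4)(2/4)(2/4) = 0.125; P(data | bag C) = (4/6)(4/6)(4/6) = 0.2963; P(data | bag D) = (4/6)(4/6)(4/6) = 0.2963.
Multiplying each by its prior: 1/4 · 0.38467 = 0.096168, 1/4 · 0.125 = 0.03125, 1/4 · 0.2963 = 0.074074, 1/4 · 0.2963 = 0.074074; these sum to 0.27557.
Therefore the posterior P(bag C | data) = (0.074074) / (0.27557) = 0.26881.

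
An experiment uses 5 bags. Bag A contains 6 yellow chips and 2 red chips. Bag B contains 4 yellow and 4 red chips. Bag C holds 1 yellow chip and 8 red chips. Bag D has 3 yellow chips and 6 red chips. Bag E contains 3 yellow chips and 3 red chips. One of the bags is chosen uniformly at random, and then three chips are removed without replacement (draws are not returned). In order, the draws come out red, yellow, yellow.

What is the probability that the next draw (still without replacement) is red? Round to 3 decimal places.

Compute the likelihood of the observed sequence for each case: P(data | bag A) = (2/8)(6/7)(5/6) = 5/28; P(data | bag B) = (4/8)(4/7)(3/6) = 1/7; P(data | bag C) = (8/9)(1/8)(0/7) = 0; P(data | bag D) = (6/9)(3/8)(2/7) = 1/14; P(data | bag E) = (3/6)(3/5)(2/4) = 3/20.
The prior-weighted likelihoods are 1/5 · 5/28 = 1/28, 1/5 · 1/7 = 1/35, 1/5 · 0 = 0, 1/5 · 1/14 = 1/70, 1/5 · 3/20 = 3/100; these sum to 19/175.
Normalising, the posterior is P(bag A | data) = 25/76, P(bag B | data) = 5/19, P(bag C | data) = 0, P(bag D | data) = 5/38, P(bag E | data) = 21/76.
The predictive probability is P(red next | data) = (1/5)(25/76) + (3/5)(5/19) + (5/6)(5/38) + (2/3)(21/76) = 59/114.

0.518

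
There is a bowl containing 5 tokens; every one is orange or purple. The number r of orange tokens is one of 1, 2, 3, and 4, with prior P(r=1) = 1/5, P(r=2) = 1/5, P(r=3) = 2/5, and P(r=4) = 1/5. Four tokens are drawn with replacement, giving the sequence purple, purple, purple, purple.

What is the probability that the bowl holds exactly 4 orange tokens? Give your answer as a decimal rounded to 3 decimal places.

For each hypothesis, P(data | H) works out to: P(data | r = 1) = (4/5)(4/5)(4/5)(4/5) = 0.4096; P(data | r = 2) = (3/5)(3/5)(3/5)(3/5) = 0.1296; P(data | r = 3) = (2/5)(2/5)(2/5)(2/5) = 0.0256; P(data | r = 4) = (1/5)(1/5)(1/5)(1/5) = 0.0016.
Multiplying each by its prior: 1/5 · 0.4096 = 0.08192, 1/5 · 0.1296 = 0.02592, 2/5 · 0.0256 = 0.01024, 1/5 · 0.0016 = 0.00032; summing to 0.1184.
Hence P(r = 4 | data) = (0.00032) / (0.1184) = 0.0027027.

0.003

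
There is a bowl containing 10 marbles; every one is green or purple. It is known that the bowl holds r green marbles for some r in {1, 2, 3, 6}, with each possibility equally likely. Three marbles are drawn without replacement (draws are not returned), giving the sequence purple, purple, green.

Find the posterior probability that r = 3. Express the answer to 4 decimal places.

Compute the likelihood of the observed sequence for each case: P(data | r = 1) = (9/10)(8/9)(1/8) = 0.1; P(data | r = 2) = (8/10)(7/9)(2/8) = 0.15556; P(data | r = 3) = (7/10)(6/9)(3/8) = 0.175; P(data | r = 6) = (4/10)(3/9)(6/8) = 0.1.
Weighting by the prior gives 1/4 · 0.1 = 0.025, 1/4 · 0.15556 = 0.038889, 1/4 · 0.175 = 0.04375, 1/4 · 0.1 = 0.025; these sum to 0.13264.
Therefore the posterior P(r = 3 | data) = (0.04375) / (0.13264) = 0.32984.

0.3298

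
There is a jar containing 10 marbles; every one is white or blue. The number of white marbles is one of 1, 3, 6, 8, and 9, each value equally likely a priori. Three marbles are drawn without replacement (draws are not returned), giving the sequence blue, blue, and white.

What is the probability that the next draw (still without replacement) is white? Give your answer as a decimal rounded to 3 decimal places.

The likelihood of the observed sequence under each hypothesis: P(data | r = 1) = (9/10)(8/9)(1/8) = 0.1; P(data | r = 3) = (7/10)(6/9)(3/8) = 0.175; P(data | r = 6) = (4/10)(3/9)(6/8) = 0.1; P(data | r = 8) = (2/10)(1/9)(8/8) = 0.022222; P(data | r = 9) = (1/10)(0/9) = 0.
Weighting by the prior gives 1/5 · 0.1 = 0.02, 1/5 · 0.175 = 0.035, 1/5 · 0.1 = 0.02, 1/5 · 0.022222 = 0.0044444, 1/5 · 0 = 0; these sum to 0.079444.
Normalising, the posterior is P(r = 1 | data) = 0.25175, P(r = 3 | data) = 0.44056, P(r = 6 | data) = 0.25175, P(r = 8 | data) = 0.055944, P(r = 9 | data) = 0.
The predictive probability is P(white next | data) = (0)(0.25175) + (2/7)(0.44056) + (5/7)(0.25175) + (1)(0.055944) = 0.36164.

0.362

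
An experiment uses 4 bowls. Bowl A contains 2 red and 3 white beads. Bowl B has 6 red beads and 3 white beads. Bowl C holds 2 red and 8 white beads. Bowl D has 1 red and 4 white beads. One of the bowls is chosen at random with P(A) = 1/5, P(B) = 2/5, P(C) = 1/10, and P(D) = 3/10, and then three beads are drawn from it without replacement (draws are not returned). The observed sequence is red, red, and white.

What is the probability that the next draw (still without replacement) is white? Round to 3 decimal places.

For each hypothesis, P(data | H) works out to: P(data | bowl A) = (2/5)(1/4)(3/3) = 1/10; P(data | bowl B) = (6/9)(5/8)(3/7) = 5/28; P(data | bowl C) = (2/10)(1/9)(8/8) = 1/45; P(data | bowl D) = (1/5)(0/4) = 0.
Weighting by the prior gives 1/5 · 1/10 = 1/50, 2/5 · 5/28 = 1/14, 1/10 · 1/45 = 1/450, 3/10 · 0 = 0; with total 59/630.
The posterior is then P(bowl A | data) = 63/295, P(bowl B | data) = 45/59, P(bowl C | data) = 7/295, P(bowl D | data) = 0.
The predictive probability is P(white next | data) = (1)(63/295) + (1/3)(45/59) + (1)(7/295) = 29/59.

0.492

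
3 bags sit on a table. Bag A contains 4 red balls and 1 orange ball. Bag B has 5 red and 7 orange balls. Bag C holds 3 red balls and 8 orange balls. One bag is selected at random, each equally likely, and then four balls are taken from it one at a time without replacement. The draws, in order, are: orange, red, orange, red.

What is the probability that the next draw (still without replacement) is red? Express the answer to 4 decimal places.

Compute the likelihood of the observed sequence for each case: P(data | bag A) = (1/5)(4/4)(0/3) = 0; P(data | bag B) = (7/12)(5/11)(6/10)(4/9) = 0.070707; P(data | bag C) = (8/11)(3/10)(7/9)(2/8) = 0.042424.
Multiplying each by its prior: 1/3 · 0 = 0, 1/3 · 0.070707 = 0.023569, 1/3 · 0.042424 = 0.014141; these sum to 0.03771.
Normalising, the posterior is P(bag A | data) = 0, P(bag B | data) = 0.625, P(bag C | data) = 0.375.
The predictive probability is P(red next | data) = (3/8)(0.625) + (1/7)(0.375) = 0.28795.

0.2879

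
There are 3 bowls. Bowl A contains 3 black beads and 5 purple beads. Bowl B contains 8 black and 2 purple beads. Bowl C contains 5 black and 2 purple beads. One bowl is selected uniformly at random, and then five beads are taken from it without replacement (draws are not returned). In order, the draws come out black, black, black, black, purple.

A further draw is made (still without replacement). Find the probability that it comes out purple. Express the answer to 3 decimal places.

0.338

Compute the likelihood of the observed sequence for each case: P(data | bowl A) = (3/8)(2/7)(1/6)(0/5) = 0; P(data | bowl B) = (8/10)(7/9)(6/8)(5/7)(2/6) = 1/9; P(data | bowl C) = (5/7)(4/6)(3/5)(2/4)(2/3) = 2/21.
The prior-weighted likelihoods are 1/3 · 0 = 0, 1/3 · 1/9 = 1/27, 1/3 · 2/21 = 2/63; these sum to 13/189.
Dividing through by the total gives posterior P(bowl A | data) = 0, P(bowl B | data) = 7/13, P(bowl C | data) = 6/13.
The predictive probability is P(purple next | data) = (1/5)(7/13) + (1/2)(6/13) = 22/65.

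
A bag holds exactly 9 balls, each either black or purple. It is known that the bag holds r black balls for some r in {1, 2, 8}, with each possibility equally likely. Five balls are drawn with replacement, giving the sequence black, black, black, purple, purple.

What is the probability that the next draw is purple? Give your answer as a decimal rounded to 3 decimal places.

For each hypothesis, P(data | H) works out to: P(data | r = 1) = (1/9)(1/9)(1/9)(8/9)(8/9) = 0.0010838; P(data | r = 2) = (2/9)(2/9)(2/9)(7/9)(7/9) = 0.0066386; P(data | r = 8) = (8/9)(8/9)(8/9)(1/9)(1/9) = 0.0086708.
Weighting by the prior gives 1/3 · 0.0010838 = 0.00036128, 1/3 · 0.0066386 = 0.0022129, 1/3 · 0.0086708 = 0.0028903; with total 0.0054644.
The posterior is then P(r = 1 | data) = 0.066116, P(r = 2 | data) = 0.40496, P(r = 8 | data) = 0.52893.
Averaging over the posterior, P(purple next | data) = (8/9)(0.066116) + (7/9)(0.40496) + (1/9)(0.52893) = 0.43251.

0.433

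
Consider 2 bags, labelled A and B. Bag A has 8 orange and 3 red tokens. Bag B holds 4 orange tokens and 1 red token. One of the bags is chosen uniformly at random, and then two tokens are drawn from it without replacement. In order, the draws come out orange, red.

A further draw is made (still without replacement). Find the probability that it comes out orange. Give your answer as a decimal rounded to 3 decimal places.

0.884

Compute the likelihood of the observed sequence for each case: P(data | bag A) = (8/11)(3/10) = 12/55; P(data | bag B) = (4/5)(1/4) = 1/5.
Weighting by the prior gives 1/2 · 12/55 = 6/55, 1/2 · 1/5 = 1/10; summing to 23/110.
The posterior is then P(bag A | data) = 12/23, P(bag B | data) = 11/23.
The predictive probability is P(orange next | data) = (7/9)(12/23) + (1)(11/23) = 61/69.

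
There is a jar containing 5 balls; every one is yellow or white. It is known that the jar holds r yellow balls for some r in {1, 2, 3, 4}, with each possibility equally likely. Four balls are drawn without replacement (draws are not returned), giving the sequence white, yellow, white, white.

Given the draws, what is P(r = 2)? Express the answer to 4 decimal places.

Under each hypothesis, the probability of the observed sequence is: P(data | r = 1) = (4/5)(1/4)(3/3)(2/2) = 1/5; P(data | r = 2) = (3/5)(2/4)(2/3)(1/2) = 1/10; P(data | r = 3) = (2/5)(3/4)(1/3)(0/2) = 0; P(data | r = 4) = (1/5)(4/4)(0/3) = 0.
Weighting by the prior gives 1/4 · 1/5 = 1/20, 1/4 · 1/10 = 1/40, 1/4 · 0 = 0, 1/4 · 0 = 0; summing to 3/40.
Therefore the posterior P(r = 2 | data) = (1/40) / (3/40) = 1/3.

0.3333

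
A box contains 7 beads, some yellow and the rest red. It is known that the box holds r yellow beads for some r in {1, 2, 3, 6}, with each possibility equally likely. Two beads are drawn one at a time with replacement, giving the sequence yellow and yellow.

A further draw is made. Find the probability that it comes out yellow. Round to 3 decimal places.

0.720

The likelihood of the observed sequence under each hypothesis: P(data | r = 1) = (1/7)(1/7) = 1/49; P(data | r = 2) = (2/7)(2/7) = 4/49; P(data | r = 3) = (3/7)(3/7) = 9/49; P(data | r = 6) = (6/7)(6/7) = 36/49.
The prior-weighted likelihoods are 1/4 · 1/49 = 1/196, 1/4 · 4/49 = 1/49, 1/4 · 9/49 = 9/196, 1/4 · 36/49 = 9/49; these sum to 25/98.
The posterior is then P(r = 1 | data) = 1/50, P(r = 2 | data) = 2/25, P(r = 3 | data) = 9/50, P(r = 6 | data) = 18/25.
So P(yellow next | data) = Σ P(yellow next | H) P(H | data) = (1/7)(1/50) + (2/7)(2/25) + (3/7)(9/50) + (6/7)(18/25) = 18/25.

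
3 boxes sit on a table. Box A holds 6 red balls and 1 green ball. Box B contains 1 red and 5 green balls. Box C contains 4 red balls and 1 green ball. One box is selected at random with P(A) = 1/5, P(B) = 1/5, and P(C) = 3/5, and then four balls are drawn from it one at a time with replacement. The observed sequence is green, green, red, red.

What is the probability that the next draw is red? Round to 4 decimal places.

Compute the likelihood of the observed sequence for each case: P(data | box A) = (1/7)(1/7)(6/7)(6/7) = 0.014994; P(data | box B) = (5/6)(5/6)(1/6)(1/6) = 0.01929; P(data | box C) = (1/5)(1/5)(4/5)(4/5) = 0.0256.
The prior-weighted likelihoods are 1/5 · 0.014994 = 0.0029988, 1/5 · 0.01929 = 0.003858, 3/5 · 0.0256 = 0.01536; with total 0.022217.
Normalising, the posterior is P(box A | data) = 0.13498, P(box B | data) = 0.17365, P(box C | data) = 0.69137.
So P(red next | data) = Σ P(red next | H) P(H | data) = (6/7)(0.13498) + (1/6)(0.17365) + (4/5)(0.69137) = 0.69773.

0.6977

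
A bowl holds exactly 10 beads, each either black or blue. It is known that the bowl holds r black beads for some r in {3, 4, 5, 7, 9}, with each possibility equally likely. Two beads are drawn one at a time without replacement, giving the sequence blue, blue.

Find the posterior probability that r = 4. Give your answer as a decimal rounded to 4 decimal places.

0.3061

Compute the likelihood of the observed sequence for each case: P(data | r = 3) = (7/10)(6/9) = 7/15; P(data | r = 4) = (6/10)(5/9) = 1/3; P(data | r = 5) = (5/10)(4/9) = 2/9; P(data | r = 7) = (3/10)(2/9) = 1/15; P(data | r = 9) = (1/10)(0/9) = 0.
Weighting by the prior gives 1/5 · 7/15 = 7/75, 1/5 · 1/3 = 1/15, 1/5 · 2/9 = 2/45, 1/5 · 1/15 = 1/75, 1/5 · 0 = 0; with total 49/225.
So P(r = 4 | data) = (1/15) / (49/225) = 15/49.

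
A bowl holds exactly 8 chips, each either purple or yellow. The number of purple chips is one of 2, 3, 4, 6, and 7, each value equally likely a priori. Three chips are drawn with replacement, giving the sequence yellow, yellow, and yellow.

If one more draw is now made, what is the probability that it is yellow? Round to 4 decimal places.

The likelihood of the observed sequence under each hypothesis: P(data | r = 2) = (6/8)(6/8)(6/8) = 0.42188; P(data | r = 3) = (5/8)(5/8)(5/8) = 0.24414; P(data | r = 4) = (4/8)(4/8)(4/8) = 0.125; P(data | r = 6) = (2/8)(2/8)(2/8) = 0.015625; P(data | r = 7) = (1/8)(1/8)(1/8) = 0.0019531.
Multiplying each by its prior: 1/5 · 0.42188 = 0.084375, 1/5 · 0.24414 = 0.048828, 1/5 · 0.125 = 0.025, 1/5 · 0.015625 = 0.003125, 1/5 · 0.0019531 = 0.00039063; with total 0.16172.
Dividing through by the total gives posterior P(r = 2 | data) = 0.52174, P(r = 3 | data) = 0.30193, P(r = 4 | data) = 0.15459, P(r = 6 | data) = 0.019324, P(r = 7 | data) = 0.0024155.
So P(yellow next | data) = Σ P(yellow next | H) P(H | data) = (3/4)(0.52174) + (5/8)(0.30193) + (1/2)(0.15459) + (1/4)(0.019324) + (1/8)(0.0024155) = 0.66244.

0.6624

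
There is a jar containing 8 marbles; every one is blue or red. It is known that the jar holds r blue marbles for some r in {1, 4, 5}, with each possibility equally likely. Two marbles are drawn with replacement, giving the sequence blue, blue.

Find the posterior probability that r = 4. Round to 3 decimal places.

Under each hypothesis, the probability of the observed sequence is: P(data | r = 1) = (1/8)(1/8) = 1/64; P(data | r = 4) = (4/8)(4/8) = 1/4; P(data | r = 5) = (5/8)(5/8) = 25/64.
The prior-weighted likelihoods are 1/3 · 1/64 = 1/192, 1/3 · 1/4 = 1/12, 1/3 · 25/64 = 25/192; these sum to 7/32.
Hence P(r = 4 | data) = (1/12) / (7/32) = 8/21.

0.381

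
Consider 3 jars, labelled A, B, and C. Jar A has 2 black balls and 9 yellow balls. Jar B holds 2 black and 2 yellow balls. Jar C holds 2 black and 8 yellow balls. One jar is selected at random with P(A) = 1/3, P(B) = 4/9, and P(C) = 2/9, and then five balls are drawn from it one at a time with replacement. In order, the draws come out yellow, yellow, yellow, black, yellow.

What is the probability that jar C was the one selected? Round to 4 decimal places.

0.3072

The likelihood of the observed sequence under each hypothesis: P(data | jar A) = (9/11)(9/11)(9/11)(2/11)(9/11) = 0.081477; P(data | jar B) = (2/4)(2/4)(2/4)(2/4)(2/4) = 0.03125; P(data | jar C) = (8/10)(8/10)(8/10)(2/10)(8/10) = 0.08192.
Multiplying each by its prior: 1/3 · 0.081477 = 0.027159, 4/9 · 0.03125 = 0.013889, 2/9 · 0.08192 = 0.018204; with total 0.059252.
Hence P(jar C | data) = (0.018204) / (0.059252) = 0.30724.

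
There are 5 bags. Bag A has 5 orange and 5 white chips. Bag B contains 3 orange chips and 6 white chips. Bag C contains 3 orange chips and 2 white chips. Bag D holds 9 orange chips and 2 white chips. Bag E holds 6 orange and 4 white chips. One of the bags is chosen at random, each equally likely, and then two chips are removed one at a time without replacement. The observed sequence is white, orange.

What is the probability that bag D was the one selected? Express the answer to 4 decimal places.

0.1301

Under each hypothesis, the probability of the observed sequence is: P(data | bag A) = (5/10)(5/9) = 0.27778; P(data | bag B) = (6/9)(3/8) = 0.25; P(data | bag C) = (2/5)(3/4) = 0.3; P(data | bag D) = (2/11)(9/10) = 0.16364; P(data | bag E) = (4/10)(6/9) = 0.26667.
The prior-weighted likelihoods are 1/5 · 0.27778 = 0.055556, 1/5 · 0.25 = 0.05, 1/5 · 0.3 = 0.06, 1/5 · 0.16364 = 0.032727, 1/5 · 0.26667 = 0.053333; summing to 0.25162.
Hence P(bag D | data) = (0.032727) / (0.25162) = 0.13007.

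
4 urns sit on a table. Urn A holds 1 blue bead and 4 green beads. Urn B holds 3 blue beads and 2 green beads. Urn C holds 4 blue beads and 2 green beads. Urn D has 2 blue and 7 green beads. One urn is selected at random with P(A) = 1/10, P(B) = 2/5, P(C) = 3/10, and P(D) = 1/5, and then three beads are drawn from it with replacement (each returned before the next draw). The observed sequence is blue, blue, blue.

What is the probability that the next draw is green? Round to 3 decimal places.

0.373

For each hypothesis, P(data | H) works out to: P(data | urn A) = (1/5)(1/5)(1/5) = 0.008; P(data | urn B) = (3/5)(3/5)(3/5) = 0.216; P(data | urn C) = (4/6)(4/6)(4/6) = 0.2963; P(data | urn D) = (2/9)(2/9)(2/9) = 0.010974.
The prior-weighted likelihoods are 1/10 · 0.008 = 0.0008, 2/5 · 0.216 = 0.0864, 3/10 · 0.2963 = 0.088889, 1/5 · 0.010974 = 0.0021948; these sum to 0.17828.
Normalising, the posterior is P(urn A | data) = 0.0044872, P(urn B | data) = 0.48462, P(urn C | data) = 0.49858, P(urn D | data) = 0.012311.
The predictive probability is P(green next | data) = (4/5)(0.0044872) + (2/5)(0.48462) + (1/3)(0.49858) + (7/9)(0.012311) = 0.37321.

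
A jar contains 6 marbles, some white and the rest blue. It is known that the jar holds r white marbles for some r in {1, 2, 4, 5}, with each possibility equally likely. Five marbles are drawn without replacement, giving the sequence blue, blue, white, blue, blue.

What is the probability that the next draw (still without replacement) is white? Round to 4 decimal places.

Compute the likelihood of the observed sequence for each case: P(data | r = 1) = (5/6)(4/5)(1/4)(3/3)(2/2) = 1/6; P(data | r = 2) = (4/6)(3/5)(2/4)(2/3)(1/2) = 1/15; P(data | r = 4) = (2/6)(1/5)(4/4)(0/3) = 0; P(data | r = 5) = (1/6)(0/5) = 0.
The prior-weighted likelihoods are 1/4 · 1/6 = 1/24, 1/4 · 1/15 = 1/60, 1/4 · 0 = 0, 1/4 · 0 = 0; with total 7/120.
The posterior is then P(r = 1 | data) = 5/7, P(r = 2 | data) = 2/7, P(r = 4 | data) = 0, P(r = 5 | data) = 0.
So P(white next | data) = Σ P(white next | H) P(H | data) = (0)(5/7) + (1)(2/7) = 2/7.

0.2857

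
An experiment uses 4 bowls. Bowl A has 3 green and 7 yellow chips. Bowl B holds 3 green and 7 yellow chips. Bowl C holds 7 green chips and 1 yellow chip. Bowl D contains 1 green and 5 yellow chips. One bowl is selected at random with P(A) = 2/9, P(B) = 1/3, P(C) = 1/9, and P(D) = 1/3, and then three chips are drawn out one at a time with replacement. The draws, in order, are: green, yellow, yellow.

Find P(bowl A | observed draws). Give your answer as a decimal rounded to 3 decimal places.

Under each hypothesis, the probability of the observed sequence is: P(data | bowl A) = (3/10)(7/10)(7/10) = 0.147; P(data | bowl B) = (3/10)(7/10)(7/10) = 0.147; P(data | bowl C) = (7/8)(1/8)(1/8) = 0.013672; P(data | bowl D) = (1/6)(5/6)(5/6) = 0.11574.
The prior-weighted likelihoods are 2/9 · 0.147 = 0.032667, 1/3 · 0.147 = 0.049, 1/9 · 0.013672 = 0.0015191, 1/3 · 0.11574 = 0.03858; summing to 0.12177.
By Bayes' rule, P(bowl A | data) = (0.032667) / (0.12177) = 0.26827.

0.268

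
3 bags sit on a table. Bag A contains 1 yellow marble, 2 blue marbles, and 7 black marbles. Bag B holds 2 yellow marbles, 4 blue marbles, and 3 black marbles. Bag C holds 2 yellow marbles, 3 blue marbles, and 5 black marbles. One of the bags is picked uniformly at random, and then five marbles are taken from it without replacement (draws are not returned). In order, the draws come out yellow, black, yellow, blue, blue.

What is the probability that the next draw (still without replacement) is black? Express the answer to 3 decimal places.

Under each hypothesis, the probability of the observed sequence is: P(data | bag A) = (1/10)(7/9)(0/8) = 0; P(data | bag B) = (2/9)(3/8)(1/7)(4/6)(3/5) = 0.0047619; P(data | bag C) = (2/10)(5/9)(1/8)(3/7)(2/6) = 0.0019841.
The prior-weighted likelihoods are 1/3 · 0 = 0, 1/3 · 0.0047619 = 0.0015873, 1/3 · 0.0019841 = 0.00066138; with total 0.0022487.
The posterior is then P(bag A | data) = 0, P(bag B | data) = 0.70588, P(bag C | data) = 0.29412.
So P(black next | data) = Σ P(black next | H) P(H | data) = (1/2)(0.70588) + (4/5)(0.29412) = 0.58824.

0.588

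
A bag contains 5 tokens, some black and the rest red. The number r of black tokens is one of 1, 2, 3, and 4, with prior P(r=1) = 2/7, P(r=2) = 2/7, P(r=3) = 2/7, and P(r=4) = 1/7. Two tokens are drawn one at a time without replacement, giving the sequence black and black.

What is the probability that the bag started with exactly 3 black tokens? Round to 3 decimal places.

0.429

The likelihood of the observed sequence under each hypothesis: P(data | r = 1) = (1/5)(0/4) = 0; P(data | r = 2) = (2/5)(1/4) = 1/10; P(data | r = 3) = (3/5)(2/4) = 3/10; P(data | r = 4) = (4/5)(3/4) = 3/5.
Weighting by the prior gives 2/7 · 0 = 0, 2/7 · 1/10 = 1/35, 2/7 · 3/10 = 3/35, 1/7 · 3/5 = 3/35; summing to 1/5.
By Bayes' rule, P(r = 3 | data) = (3/35) / (1/5) = 3/7.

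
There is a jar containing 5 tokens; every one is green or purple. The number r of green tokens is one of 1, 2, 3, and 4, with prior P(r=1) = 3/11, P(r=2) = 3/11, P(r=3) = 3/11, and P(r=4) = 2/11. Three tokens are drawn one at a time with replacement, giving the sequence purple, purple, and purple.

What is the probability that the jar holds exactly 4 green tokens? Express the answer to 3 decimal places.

Under each hypothesis, the probability of the observed sequence is: P(data | r = 1) = (4/5)(4/5)(4/5) = 0.512; P(data | r = 2) = (3/5)(3/5)(3/5) = 0.216; P(data | r = 3) = (2/5)(2/5)(2/5) = 0.064; P(data | r = 4) = (1/5)(1/5)(1/5) = 0.008.
The prior-weighted likelihoods are 3/11 · 0.512 = 0.13964, 3/11 · 0.216 = 0.058909, 3/11 · 0.064 = 0.017455, 2/11 · 0.008 = 0.0014545; with total 0.21745.
By Bayes' rule, P(r = 4 | data) = (0.0014545) / (0.21745) = 0.006689.

0.007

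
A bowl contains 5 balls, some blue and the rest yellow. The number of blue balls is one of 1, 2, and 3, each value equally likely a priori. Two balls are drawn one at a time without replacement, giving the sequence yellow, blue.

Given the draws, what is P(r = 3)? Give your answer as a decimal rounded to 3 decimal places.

0.375

Compute the likelihood of the observed sequence for each case: P(data | r = 1) = (4/5)(1/4) = 1/5; P(data | r = 2) = (3/5)(2/4) = 3/10; P(data | r = 3) = (2/5)(3/4) = 3/10.
Multiplying each by its prior: 1/3 · 1/5 = 1/15, 1/3 · 3/10 = 1/10, 1/3 · 3/10 = 1/10; these sum to 4/15.
By Bayes' rule, P(r = 3 | data) = (1/10) / (4/15) = 3/8.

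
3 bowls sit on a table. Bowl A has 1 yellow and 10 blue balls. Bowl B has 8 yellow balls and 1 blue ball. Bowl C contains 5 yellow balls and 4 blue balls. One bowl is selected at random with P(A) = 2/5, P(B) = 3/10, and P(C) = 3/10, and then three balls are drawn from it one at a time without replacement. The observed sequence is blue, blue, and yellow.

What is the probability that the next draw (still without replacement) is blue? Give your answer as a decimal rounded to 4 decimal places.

For each hypothesis, P(data | H) works out to: P(data | bowl A) = (10/11)(9/10)(1/9) = 0.090909; P(data | bowl B) = (1/9)(0/8) = 0; P(data | bowl C) = (4/9)(3/8)(5/7) = 0.11905.
Multiplying each by its prior: 2/5 · 0.090909 = 0.036364, 3/10 · 0 = 0, 3/10 · 0.11905 = 0.035714; summing to 0.072078.
Normalising, the posterior is P(bowl A | data) = 0.5045, P(bowl B | data) = 0, P(bowl C | data) = 0.4955.
So P(blue next | data) = Σ P(blue next | H) P(H | data) = (1)(0.5045) + (1/3)(0.4955) = 0.66967.

0.6697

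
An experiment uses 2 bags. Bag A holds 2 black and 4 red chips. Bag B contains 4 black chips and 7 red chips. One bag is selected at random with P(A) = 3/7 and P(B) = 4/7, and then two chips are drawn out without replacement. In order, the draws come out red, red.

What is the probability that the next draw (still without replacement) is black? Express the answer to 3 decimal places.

Compute the likelihood of the observed sequence for each case: P(data | bag A) = (4/6)(3/5) = 2/5; P(data | bag B) = (7/11)(6/10) = 21/55.
Weighting by the prior gives 3/7 · 2/5 = 6/35, 4/7 · 21/55 = 12/55; with total 30/77.
The posterior is then P(bag A | data) = 11/25, P(bag B | data) = 14/25.
The predictive probability is P(black next | data) = (1/2)(11/25) + (4/9)(14/25) = 211/450.

0.469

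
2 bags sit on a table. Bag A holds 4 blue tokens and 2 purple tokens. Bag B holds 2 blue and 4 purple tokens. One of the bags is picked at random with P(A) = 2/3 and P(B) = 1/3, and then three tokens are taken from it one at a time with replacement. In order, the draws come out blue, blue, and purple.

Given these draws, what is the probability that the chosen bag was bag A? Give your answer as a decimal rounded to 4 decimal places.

0.8000

The likelihood of the observed sequence under each hypothesis: P(data | bag A) = (4/6)(4/6)(2/6) = 4/27; P(data | bag B) = (2/6)(2/6)(4/6) = 2/27.
Multiplying each by its prior: 2/3 · 4/27 = 8/81, 1/3 · 2/27 = 2/81; summing to 10/81.
Hence P(bag A | data) = (8/81) / (10/81) = 4/5.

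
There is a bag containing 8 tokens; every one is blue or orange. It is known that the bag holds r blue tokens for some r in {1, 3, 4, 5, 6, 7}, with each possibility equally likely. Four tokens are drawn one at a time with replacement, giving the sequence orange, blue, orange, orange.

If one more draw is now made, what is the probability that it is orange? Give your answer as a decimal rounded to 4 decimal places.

Compute the likelihood of the observed sequence for each case: P(data | r = 1) = (7/8)(1/8)(7/8)(7/8) = 0.08374; P(data | r = 3) = (5/8)(3/8)(5/8)(5/8) = 0.091553; P(data | r = 4) = (4/8)(4/8)(4/8)(4/8) = 0.0625; P(data | r = 5) = (3/8)(5/8)(3/8)(3/8) = 0.032959; P(data | r = 6) = (2/8)(6/8)(2/8)(2/8) = 0.011719; P(data | r = 7) = (1/8)(7/8)(1/8)(1/8) = 0.001709.
The prior-weighted likelihoods are 1/6 · 0.08374 = 0.013957, 1/6 · 0.091553 = 0.015259, 1/6 · 0.0625 = 0.010417, 1/6 · 0.032959 = 0.0054932, 1/6 · 0.011719 = 0.0019531, 1/6 · 0.001709 = 0.00028483; with total 0.047363.
Normalising, the posterior is P(r = 1 | data) = 0.29467, P(r = 3 | data) = 0.32216, P(r = 4 | data) = 0.21993, P(r = 5 | data) = 0.11598, P(r = 6 | data) = 0.041237, P(r = 7 | data) = 0.0060137.
So P(orange next | data) = Σ P(orange next | H) P(H | data) = (7/8)(0.29467) + (5/8)(0.32216) + (1/2)(0.21993) + (3/8)(0.11598) + (1/4)(0.041237) + (1/8)(0.0060137) = 0.62371.

0.6237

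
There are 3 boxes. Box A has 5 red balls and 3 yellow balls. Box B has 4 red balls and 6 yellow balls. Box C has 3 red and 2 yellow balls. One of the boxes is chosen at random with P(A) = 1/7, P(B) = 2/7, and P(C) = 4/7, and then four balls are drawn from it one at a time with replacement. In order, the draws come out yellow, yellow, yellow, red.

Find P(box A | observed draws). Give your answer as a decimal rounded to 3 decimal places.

The likelihood of the observed sequence under each hypothesis: P(data | box A) = (3/8)(3/8)(3/8)(5/8) = 0.032959; P(data | box B) = (6/10)(6/10)(6/10)(4/10) = 0.0864; P(data | box C) = (2/5)(2/5)(2/5)(3/5) = 0.0384.
Multiplying each by its prior: 1/7 · 0.032959 = 0.0047084, 2/7 · 0.0864 = 0.024686, 4/7 · 0.0384 = 0.021943; with total 0.051337.
Therefore the posterior P(box A | data) = (0.0047084) / (0.051337) = 0.091716.

0.092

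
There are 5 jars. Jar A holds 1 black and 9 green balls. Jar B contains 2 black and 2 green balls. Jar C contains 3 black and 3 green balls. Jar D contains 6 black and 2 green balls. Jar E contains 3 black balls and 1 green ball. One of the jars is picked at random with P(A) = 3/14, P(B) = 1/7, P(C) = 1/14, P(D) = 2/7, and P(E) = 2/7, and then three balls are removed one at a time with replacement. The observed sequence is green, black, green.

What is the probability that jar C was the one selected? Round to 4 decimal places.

0.1259

For each hypothesis, P(data | H) works out to: P(data | jar A) = (9/10)(1/10)(9/10) = 0.081; P(data | jar B) = (2/4)(2/4)(2/4) = 0.125; P(data | jar C) = (3/6)(3/6)(3/6) = 0.125; P(data | jar D) = (2/8)(6/8)(2/8) = 0.046875; P(data | jar E) = (1/4)(3/4)(1/4) = 0.046875.
The prior-weighted likelihoods are 3/14 · 0.081 = 0.017357, 1/7 · 0.125 = 0.017857, 1/14 · 0.125 = 0.0089286, 2/7 · 0.046875 = 0.013393, 2/7 · 0.046875 = 0.013393; with total 0.070929.
By Bayes' rule, P(jar C | data) = (0.0089286) / (0.070929) = 0.12588.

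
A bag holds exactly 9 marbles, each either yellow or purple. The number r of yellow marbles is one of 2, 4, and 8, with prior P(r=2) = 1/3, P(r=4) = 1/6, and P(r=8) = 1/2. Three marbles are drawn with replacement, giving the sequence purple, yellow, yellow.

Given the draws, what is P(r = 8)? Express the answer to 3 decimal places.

0.585

Compute the likelihood of the observed sequence for each case: P(data | r = 2) = (7/9)(2/9)(2/9) = 0.038409; P(data | r = 4) = (5/9)(4/9)(4/9) = 0.10974; P(data | r = 8) = (1/9)(8/9)(8/9) = 0.087791.
The prior-weighted likelihoods are 1/3 · 0.038409 = 0.012803, 1/6 · 0.10974 = 0.01829, 1/2 · 0.087791 = 0.043896; these sum to 0.074989.
Hence P(r = 8 | data) = (0.043896) / (0.074989) = 0.58537.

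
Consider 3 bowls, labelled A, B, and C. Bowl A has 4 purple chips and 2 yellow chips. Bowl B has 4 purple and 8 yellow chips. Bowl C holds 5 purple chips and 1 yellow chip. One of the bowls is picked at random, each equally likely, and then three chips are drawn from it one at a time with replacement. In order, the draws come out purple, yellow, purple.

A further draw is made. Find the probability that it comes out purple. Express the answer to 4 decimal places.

Compute the likelihood of the observed sequence for each case: P(data | bowl A) = (4/6)(2/6)(4/6) = 4/27; P(data | bowl B) = (4/12)(8/12)(4/12) = 2/27; P(data | bowl C) = (5/6)(1/6)(5/6) = 25/216.
The prior-weighted likelihoods are 1/3 · 4/27 = 4/81, 1/3 · 2/27 = 2/81, 1/3 · 25/216 = 25/648; summing to 73/648.
The posterior is then P(bowl A | data) = 32/73, P(bowl B | data) = 16/73, P(bowl C | data) = 25/73.
The predictive probability is P(purple next | data) = (2/3)(32/73) + (1/3)(16/73) + (5/6)(25/73) = 95/146.

0.6507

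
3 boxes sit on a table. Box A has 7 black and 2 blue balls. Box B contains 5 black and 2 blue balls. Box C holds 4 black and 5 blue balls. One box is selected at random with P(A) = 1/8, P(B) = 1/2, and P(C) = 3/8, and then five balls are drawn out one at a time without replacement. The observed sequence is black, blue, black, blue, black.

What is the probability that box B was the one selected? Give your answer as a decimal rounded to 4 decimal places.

0.6076

For each hypothesis, P(data | H) works out to: P(data | box A) = (7/9)(2/8)(6/7)(1/6)(5/5) = 0.027778; P(data | box B) = (5/7)(2/6)(4/5)(1/4)(3/3) = 0.047619; P(data | box C) = (4/9)(5/8)(3/7)(4/6)(2/5) = 0.031746.
Multiplying each by its prior: 1/8 · 0.027778 = 0.0034722, 1/2 · 0.047619 = 0.02381, 3/8 · 0.031746 = 0.011905; with total 0.039187.
So P(box B | data) = (0.02381) / (0.039187) = 0.60759.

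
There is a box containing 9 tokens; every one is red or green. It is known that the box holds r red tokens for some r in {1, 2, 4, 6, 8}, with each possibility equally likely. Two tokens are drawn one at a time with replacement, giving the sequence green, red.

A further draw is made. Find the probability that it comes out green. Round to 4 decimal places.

0.5294

The likelihood of the observed sequence under each hypothesis: P(data | r = 1) = (8/9)(1/9) = 8/81; P(data | r = 2) = (7/9)(2/9) = 14/81; P(data | r = 4) = (5/9)(4/9) = 20/81; P(data | r = 6) = (3/9)(6/9) = 2/9; P(data | r = 8) = (1/9)(8/9) = 8/81.
The prior-weighted likelihoods are 1/5 · 8/81 = 8/405, 1/5 · 14/81 = 14/405, 1/5 · 20/81 = 4/81, 1/5 · 2/9 = 2/45, 1/5 · 8/81 = 8/405; with total 68/405.
Dividing through by the total gives posterior P(r = 1 | data) = 2/17, P(r = 2 | data) = 7/34, P(r = 4 | data) = 5/17, P(r = 6 | data) = 9/34, P(r = 8 | data) = 2/17.
So P(green next | data) = Σ P(green next | H) P(H | data) = (8/9)(2/17) + (7/9)(7/34) + (5/9)(5/17) + (1/3)(9/34) + (1/9)(2/17) = 9/17.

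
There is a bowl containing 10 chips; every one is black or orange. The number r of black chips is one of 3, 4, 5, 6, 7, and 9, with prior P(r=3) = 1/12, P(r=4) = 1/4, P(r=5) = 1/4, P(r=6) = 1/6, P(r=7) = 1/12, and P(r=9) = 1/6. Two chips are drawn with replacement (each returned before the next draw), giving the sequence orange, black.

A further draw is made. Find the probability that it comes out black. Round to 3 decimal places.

For each hypothesis, P(data | H) works out to: P(data | r = 3) = (7/10)(3/10) = 21/100; P(data | r = 4) = (6/10)(4/10) = 6/25; P(data | r = 5) = (5/10)(5/10) = 1/4; P(data | r = 6) = (4/10)(6/10) = 6/25; P(data | r = 7) = (3/10)(7/10) = 21/100; P(data | r = 9) = (1/10)(9/10) = 9/100.
Multiplying each by its prior: 1/12 · 21/100 = 7/400, 1/4 · 6/25 = 3/50, 1/4 · 1/4 = 1/16, 1/6 · 6/25 = 1/25, 1/12 · 21/100 = 7/400, 1/6 · 9/100 = 3/200; these sum to 17/80.
Normalising, the posterior is P(r = 3 | data) = 7/85, P(r = 4 | data) = 24/85, P(r = 5 | data) = 5/17, P(r = 6 | data) = 16/85, P(r = 7 | data) = 7/85, P(r = 9 | data) = 6/85.
Averaging over the posterior, P(black next | data) = (3/10)(7/85) + (2/5)(24/85) + (1/2)(5/17) + (3/5)(16/85) + (7/10)(7/85) + (9/10)(6/85) = 441/850.

0.519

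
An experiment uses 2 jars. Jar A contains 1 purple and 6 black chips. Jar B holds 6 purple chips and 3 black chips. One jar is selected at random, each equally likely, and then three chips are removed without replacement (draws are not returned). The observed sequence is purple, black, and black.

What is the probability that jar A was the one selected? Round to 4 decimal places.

Under each hypothesis, the probability of the observed sequence is: P(data | jar A) = (1/7)(6/6)(5/5) = 1/7; P(data | jar B) = (6/9)(3/8)(2/7) = 1/14.
Multiplying each by its prior: 1/2 · 1/7 = 1/14, 1/2 · 1/14 = 1/28; with total 3/28.
So P(jar A | data) = (1/14) / (3/28) = 2/3.

0.6667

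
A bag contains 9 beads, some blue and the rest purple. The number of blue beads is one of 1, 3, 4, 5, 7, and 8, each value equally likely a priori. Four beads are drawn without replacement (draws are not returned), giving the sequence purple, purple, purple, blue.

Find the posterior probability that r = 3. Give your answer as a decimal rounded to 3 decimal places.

The likelihood of the observed sequence under each hypothesis: P(data | r = 1) = (8/9)(7/8)(6/7)(1/6) = 1/9; P(data | r = 3) = (6/9)(5/8)(4/7)(3/6) = 5/42; P(data | r = 4) = (5/9)(4/8)(3/7)(4/6) = 5/63; P(data | r = 5) = (4/9)(3/8)(2/7)(5/6) = 5/126; P(data | r = 7) = (2/9)(1/8)(0/7) = 0; P(data | r = 8) = (1/9)(0/8) = 0.
Multiplying each by its prior: 1/6 · 1/9 = 1/54, 1/6 · 5/42 = 5/252, 1/6 · 5/63 = 5/378, 1/6 · 5/126 = 5/756, 1/6 · 0 = 0, 1/6 · 0 = 0; summing to 11/189.
So P(r = 3 | data) = (5/252) / (11/189) = 15/44.

0.341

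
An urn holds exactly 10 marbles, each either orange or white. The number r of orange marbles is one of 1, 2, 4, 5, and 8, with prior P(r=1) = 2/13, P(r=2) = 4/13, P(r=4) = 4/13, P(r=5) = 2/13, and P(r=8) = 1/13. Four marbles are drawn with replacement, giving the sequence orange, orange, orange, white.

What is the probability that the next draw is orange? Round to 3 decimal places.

The likelihood of the observed sequence under each hypothesis: P(data | r = 1) = (1/10)(1/10)(1/10)(9/10) = 0.0009; P(data | r = 2) = (2/10)(2/10)(2/10)(8/10) = 0.0064; P(data | r = 4) = (4/10)(4/10)(4/10)(6/10) = 0.0384; P(data | r = 5) = (5/10)(5/10)(5/10)(5/10) = 0.0625; P(data | r = 8) = (8/10)(8/10)(8/10)(2/10) = 0.1024.
Multiplying each by its prior: 2/13 · 0.0009 = 0.00013846, 4/13 · 0.0064 = 0.0019692, 4/13 · 0.0384 = 0.011815, 2/13 · 0.0625 = 0.0096154, 1/13 · 0.1024 = 0.0078769; with total 0.031415.
The posterior is then P(r = 1 | data) = 0.0044074, P(r = 2 | data) = 0.062684, P(r = 4 | data) = 0.3761, P(r = 5 | data) = 0.30607, P(r = 8 | data) = 0.25073.
So P(orange next | data) = Σ P(orange next | H) P(H | data) = (1/10)(0.0044074) + (1/5)(0.062684) + (2/5)(0.3761) + (1/2)(0.30607) + (4/5)(0.25073) = 0.51704.

0.517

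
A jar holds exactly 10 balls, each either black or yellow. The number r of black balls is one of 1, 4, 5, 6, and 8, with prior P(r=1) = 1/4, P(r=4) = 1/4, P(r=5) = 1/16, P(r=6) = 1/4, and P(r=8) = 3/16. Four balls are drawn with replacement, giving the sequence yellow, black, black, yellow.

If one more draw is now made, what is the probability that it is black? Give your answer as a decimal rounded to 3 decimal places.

For each hypothesis, P(data | H) works out to: P(data | r = 1) = (9/10)(1/10)(1/10)(9/10) = 0.0081; P(data | r = 4) = (6/10)(4/10)(4/10)(6/10) = 0.0576; P(data | r = 5) = (5/10)(5/10)(5/10)(5/10) = 0.0625; P(data | r = 6) = (4/10)(6/10)(6/10)(4/10) = 0.0576; P(data | r = 8) = (2/10)(8/10)(8/10)(2/10) = 0.0256.
The prior-weighted likelihoods are 1/4 · 0.0081 = 0.002025, 1/4 · 0.0576 = 0.0144, 1/16 · 0.0625 = 0.0039062, 1/4 · 0.0576 = 0.0144, 3/16 · 0.0256 = 0.0048; these sum to 0.039531.
The posterior is then P(r = 1 | data) = 0.051225, P(r = 4 | data) = 0.36427, P(r = 5 | data) = 0.098814, P(r = 6 | data) = 0.36427, P(r = 8 | data) = 0.12142.
The predictive probability is P(black next | data) = (1/10)(0.051225) + (2/5)(0.36427) + (1/2)(0.098814) + (3/5)(0.36427) + (4/5)(0.12142) = 0.51594.

0.516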